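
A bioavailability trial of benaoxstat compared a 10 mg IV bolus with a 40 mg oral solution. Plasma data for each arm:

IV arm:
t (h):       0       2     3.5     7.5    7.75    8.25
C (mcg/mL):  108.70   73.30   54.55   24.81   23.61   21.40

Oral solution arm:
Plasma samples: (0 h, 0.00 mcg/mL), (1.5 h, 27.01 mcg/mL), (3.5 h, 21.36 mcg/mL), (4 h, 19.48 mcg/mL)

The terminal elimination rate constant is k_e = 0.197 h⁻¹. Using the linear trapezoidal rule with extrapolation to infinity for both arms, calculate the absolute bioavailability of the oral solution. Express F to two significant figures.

Trapezoidal AUC_0→8.25 (IV):
  [0→2]: (108.70+73.30)/2 × 2 = 182.0
  [2→3.5]: (73.30+54.55)/2 × 1.5 = 95.8875
  [3.5→7.5]: (54.55+24.81)/2 × 4 = 158.72
  [7.5→7.75]: (24.81+23.61)/2 × 0.25 = 6.0525
  [7.75→8.25]: (23.61+21.40)/2 × 0.5 = 11.2525
  Sum = 453.9125 mcg/mL·h
IV tail: 21.40/0.197 = 108.629; AUC_iv,0→∞ = 453.9125 + 108.629 = 562.5415 mcg/mL·h
Trapezoidal AUC_0→4 (oral solution):
  [0→1.5]: (0.00+27.01)/2 × 1.5 = 20.2575
  [1.5→3.5]: (27.01+21.36)/2 × 2 = 48.37
  [3.5→4]: (21.36+19.48)/2 × 0.5 = 10.21
  Sum = 78.8375 mcg/mL·h
oral solution tail: 19.48/0.197 = 98.883; AUC_ev,0→∞ = 78.8375 + 98.883 = 177.7205 mcg/mL·h
F = (AUC_ev/D_ev)/(AUC_iv/D_iv) = (177.7205/40)/(562.5415/10) = 4.4430125/56.25415 = 0.0790

F = 0.079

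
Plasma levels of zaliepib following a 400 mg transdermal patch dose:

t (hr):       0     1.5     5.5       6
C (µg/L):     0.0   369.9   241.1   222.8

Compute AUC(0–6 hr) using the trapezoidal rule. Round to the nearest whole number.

Trapezoidal AUC_0→6:
  [0→1.5]: (0.0+369.9)/2 × 1.5 = 277.425
  [1.5→5.5]: (369.9+241.1)/2 × 4 = 1222.0
  [5.5→6]: (241.1+222.8)/2 × 0.5 = 115.975
  Sum = 1615.4 µg/L·hr

AUC = 1615 µg/L·hr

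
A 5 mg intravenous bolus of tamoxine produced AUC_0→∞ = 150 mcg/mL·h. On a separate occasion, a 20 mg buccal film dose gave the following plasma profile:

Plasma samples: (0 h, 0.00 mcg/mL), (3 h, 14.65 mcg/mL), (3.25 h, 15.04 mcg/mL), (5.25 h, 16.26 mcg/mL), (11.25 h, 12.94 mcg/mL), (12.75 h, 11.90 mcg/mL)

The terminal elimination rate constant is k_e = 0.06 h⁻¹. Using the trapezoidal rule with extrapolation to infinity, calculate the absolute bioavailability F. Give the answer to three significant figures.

F = 0.603

Trapezoidal AUC_0→12.75 (buccal film):
  [0→3]: (0.00+14.65)/2 × 3 = 21.975
  [3→3.25]: (14.65+15.04)/2 × 0.25 = 3.71125
  [3.25→5.25]: (15.04+16.26)/2 × 2 = 31.3
  [5.25→11.25]: (16.26+12.94)/2 × 6 = 87.6
  [11.25→12.75]: (12.94+11.90)/2 × 1.5 = 18.63
  Sum = 163.21625 mcg/mL·h
Tail: C_last/k_e = 11.90/0.06 = 198.333
AUC_0→∞ (buccal film) = 163.21625 + 198.333 = 361.54925 mcg/mL·h
F = (AUC_ev/D_ev)/(AUC_iv/D_iv) = (361.54925/20)/(150/5) = 18.0775/30 = 0.6026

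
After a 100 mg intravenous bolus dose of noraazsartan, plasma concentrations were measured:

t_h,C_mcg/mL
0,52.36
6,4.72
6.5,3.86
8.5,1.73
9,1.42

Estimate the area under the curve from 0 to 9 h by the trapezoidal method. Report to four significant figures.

AUC = 179.8 mcg/mL·h

Trapezoidal AUC_0→9:
  [0→6]: (52.36+4.72)/2 × 6 = 171.24
  [6→6.5]: (4.72+3.86)/2 × 0.5 = 2.145
  [6.5→8.5]: (3.86+1.73)/2 × 2 = 5.59
  [8.5→9]: (1.73+1.42)/2 × 0.5 = 0.7875
  Sum = 179.7625 mcg/mL·h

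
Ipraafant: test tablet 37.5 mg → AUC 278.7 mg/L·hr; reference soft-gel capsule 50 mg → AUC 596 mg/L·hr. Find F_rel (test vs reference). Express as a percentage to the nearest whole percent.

F_rel = 62%

F_rel = (AUC_test/D_test) / (AUC_ref/D_ref)
      = (278.7/37.5) / (596/50)
      = 7.432 / 11.92 = 0.6235 = 62.35%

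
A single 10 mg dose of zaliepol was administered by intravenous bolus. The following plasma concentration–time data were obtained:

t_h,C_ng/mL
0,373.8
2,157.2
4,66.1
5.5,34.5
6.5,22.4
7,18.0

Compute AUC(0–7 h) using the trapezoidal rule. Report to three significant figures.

AUC = 868 ng/mL·h

Trapezoidal AUC_0→7:
  [0→2]: (373.8+157.2)/2 × 2 = 531.0
  [2→4]: (157.2+66.1)/2 × 2 = 223.3
  [4→5.5]: (66.1+34.5)/2 × 1.5 = 75.45
  [5.5→6.5]: (34.5+22.4)/2 × 1 = 28.45
  [6.5→7]: (22.4+18.0)/2 × 0.5 = 10.1
  Sum = 868.3 ng/mL·h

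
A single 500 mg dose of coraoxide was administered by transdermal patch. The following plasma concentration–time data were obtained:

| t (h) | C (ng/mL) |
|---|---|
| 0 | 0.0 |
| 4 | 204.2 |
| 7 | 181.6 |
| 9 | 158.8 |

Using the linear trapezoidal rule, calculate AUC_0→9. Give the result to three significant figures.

Trapezoidal AUC_0→9:
  [0→4]: (0.0+204.2)/2 × 4 = 408.4
  [4→7]: (204.2+181.6)/2 × 3 = 578.7
  [7→9]: (181.6+158.8)/2 × 2 = 340.4
  Sum = 1327.5 ng/mL·h

AUC = 1330 ng/mL·h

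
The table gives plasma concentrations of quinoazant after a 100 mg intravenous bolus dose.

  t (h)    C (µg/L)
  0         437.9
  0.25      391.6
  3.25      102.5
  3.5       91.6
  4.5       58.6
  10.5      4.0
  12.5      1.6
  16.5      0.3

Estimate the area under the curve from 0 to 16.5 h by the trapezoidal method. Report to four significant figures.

Trapezoidal AUC_0→16.5:
  [0→0.25]: (437.9+391.6)/2 × 0.25 = 103.6875
  [0.25→3.25]: (391.6+102.5)/2 × 3 = 741.15
  [3.25→3.5]: (102.5+91.6)/2 × 0.25 = 24.2625
  [3.5→4.5]: (91.6+58.6)/2 × 1 = 75.1
  [4.5→10.5]: (58.6+4.0)/2 × 6 = 187.8
  [10.5→12.5]: (4.0+1.6)/2 × 2 = 5.6
  [12.5→16.5]: (1.6+0.3)/2 × 4 = 3.8
  Sum = 1141.4 µg/L·h

AUC = 1141 µg/L·h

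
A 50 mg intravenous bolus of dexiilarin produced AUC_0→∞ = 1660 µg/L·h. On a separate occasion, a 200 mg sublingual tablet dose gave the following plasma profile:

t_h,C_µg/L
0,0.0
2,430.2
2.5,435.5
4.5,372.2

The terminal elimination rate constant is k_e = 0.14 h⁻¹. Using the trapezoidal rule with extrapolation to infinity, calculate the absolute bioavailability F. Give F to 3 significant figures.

F = 0.619

Trapezoidal AUC_0→4.5 (sublingual tablet):
  [0→2]: (0.0+430.2)/2 × 2 = 430.2
  [2→2.5]: (430.2+435.5)/2 × 0.5 = 216.425
  [2.5→4.5]: (435.5+372.2)/2 × 2 = 807.7
  Sum = 1454.325 µg/L·h
Tail: C_last/k_e = 372.2/0.14 = 2658.571
AUC_0→∞ (sublingual tablet) = 1454.325 + 2658.571 = 4112.896 µg/L·h
F = (AUC_ev/D_ev)/(AUC_iv/D_iv) = (4112.896/200)/(1660/50) = 20.56448/33.2 = 0.6194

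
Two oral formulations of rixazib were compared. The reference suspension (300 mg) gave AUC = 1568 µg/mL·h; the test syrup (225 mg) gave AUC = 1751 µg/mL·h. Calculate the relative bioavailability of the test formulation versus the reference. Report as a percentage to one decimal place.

F_rel = (AUC_test/D_test) / (AUC_ref/D_ref)
      = (1751/225) / (1568/300)
      = 7.78222 / 5.22667 = 1.4889 = 148.89%

F_rel = 148.9%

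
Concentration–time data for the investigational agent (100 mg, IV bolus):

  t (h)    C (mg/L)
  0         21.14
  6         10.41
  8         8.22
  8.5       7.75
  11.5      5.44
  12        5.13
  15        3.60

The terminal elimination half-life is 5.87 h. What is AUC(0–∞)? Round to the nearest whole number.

AUC = 183 mg/L·h

Trapezoidal AUC_0→15:
  [0→6]: (21.14+10.41)/2 × 6 = 94.65
  [6→8]: (10.41+8.22)/2 × 2 = 18.63
  [8→8.5]: (8.22+7.75)/2 × 0.5 = 3.9925
  [8.5→11.5]: (7.75+5.44)/2 × 3 = 19.785
  [11.5→12]: (5.44+5.13)/2 × 0.5 = 2.6425
  [12→15]: (5.13+3.60)/2 × 3 = 13.095
  Sum = 152.795 mg/L·h
k_e = ln2 / t½ = 0.693147 / 5.87 = 0.1181 h^-1
Extrapolated tail: C_last / k_e = 3.60 / 0.1181 = 30.483
AUC_0→∞ = 152.795 + 30.483 = 183.278 mg/L·h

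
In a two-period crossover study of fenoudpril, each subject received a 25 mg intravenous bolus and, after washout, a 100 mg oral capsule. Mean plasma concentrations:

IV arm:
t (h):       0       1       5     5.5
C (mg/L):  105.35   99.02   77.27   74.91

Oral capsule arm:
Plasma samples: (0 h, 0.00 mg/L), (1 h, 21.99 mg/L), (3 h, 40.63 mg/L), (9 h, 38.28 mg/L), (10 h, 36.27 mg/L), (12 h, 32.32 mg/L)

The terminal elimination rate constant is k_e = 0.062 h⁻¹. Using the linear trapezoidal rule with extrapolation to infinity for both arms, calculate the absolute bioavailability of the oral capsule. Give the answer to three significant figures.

Trapezoidal AUC_0→5.5 (IV):
  [0→1]: (105.35+99.02)/2 × 1 = 102.185
  [1→5]: (99.02+77.27)/2 × 4 = 352.58
  [5→5.5]: (77.27+74.91)/2 × 0.5 = 38.045
  Sum = 492.81 mg/L·h
IV tail: 74.91/0.062 = 1208.226; AUC_iv,0→∞ = 492.81 + 1208.226 = 1701.036 mg/L·h
Trapezoidal AUC_0→12 (oral capsule):
  [0→1]: (0.00+21.99)/2 × 1 = 10.995
  [1→3]: (21.99+40.63)/2 × 2 = 62.62
  [3→9]: (40.63+38.28)/2 × 6 = 236.73
  [9→10]: (38.28+36.27)/2 × 1 = 37.275
  [10→12]: (36.27+32.32)/2 × 2 = 68.59
  Sum = 416.21 mg/L·h
oral capsule tail: 32.32/0.062 = 521.290; AUC_ev,0→∞ = 416.21 + 521.290 = 937.5 mg/L·h
F = (AUC_ev/D_ev)/(AUC_iv/D_iv) = (937.5/100)/(1701.036/25) = 9.375/68.04144 = 0.1378

F = 0.138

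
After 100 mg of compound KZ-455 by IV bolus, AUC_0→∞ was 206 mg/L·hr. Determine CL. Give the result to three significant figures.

CL = Dose_iv / AUC_0→∞
   = 100 / 206 = 0.485437 L/hr

CL = 0.485 L/hr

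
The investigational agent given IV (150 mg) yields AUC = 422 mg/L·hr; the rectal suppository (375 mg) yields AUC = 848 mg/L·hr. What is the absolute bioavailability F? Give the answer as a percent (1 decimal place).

F = (AUC_ev / D_ev) / (AUC_iv / D_iv)
  = (848/375) / (422/150)
  = 2.26133 / 2.81333 = 0.8038
  = 80.38%

F = 80.4%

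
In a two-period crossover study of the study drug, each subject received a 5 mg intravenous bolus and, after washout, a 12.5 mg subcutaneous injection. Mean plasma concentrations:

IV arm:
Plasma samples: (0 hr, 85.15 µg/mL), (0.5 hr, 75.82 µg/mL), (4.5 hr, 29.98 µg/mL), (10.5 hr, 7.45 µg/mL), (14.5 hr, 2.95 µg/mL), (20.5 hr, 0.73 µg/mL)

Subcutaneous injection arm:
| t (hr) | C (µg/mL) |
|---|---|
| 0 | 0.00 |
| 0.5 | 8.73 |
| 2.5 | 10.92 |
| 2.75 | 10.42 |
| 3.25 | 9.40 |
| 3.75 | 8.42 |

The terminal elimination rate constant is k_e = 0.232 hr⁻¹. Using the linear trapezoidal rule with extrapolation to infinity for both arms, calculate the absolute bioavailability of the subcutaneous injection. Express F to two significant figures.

F = 0.070

Trapezoidal AUC_0→20.5 (IV):
  [0→0.5]: (85.15+75.82)/2 × 0.5 = 40.2425
  [0.5→4.5]: (75.82+29.98)/2 × 4 = 211.6
  [4.5→10.5]: (29.98+7.45)/2 × 6 = 112.29
  [10.5→14.5]: (7.45+2.95)/2 × 4 = 20.8
  [14.5→20.5]: (2.95+0.73)/2 × 6 = 11.04
  Sum = 395.9725 µg/mL·hr
IV tail: 0.73/0.232 = 3.147; AUC_iv,0→∞ = 395.9725 + 3.147 = 399.1195 µg/mL·hr
Trapezoidal AUC_0→3.75 (subcutaneous injection):
  [0→0.5]: (0.00+8.73)/2 × 0.5 = 2.1825
  [0.5→2.5]: (8.73+10.92)/2 × 2 = 19.65
  [2.5→2.75]: (10.92+10.42)/2 × 0.25 = 2.6675
  [2.75→3.25]: (10.42+9.40)/2 × 0.5 = 4.955
  [3.25→3.75]: (9.40+8.42)/2 × 0.5 = 4.455
  Sum = 33.91 µg/mL·hr
subcutaneous injection tail: 8.42/0.232 = 36.293; AUC_ev,0→∞ = 33.91 + 36.293 = 70.203 µg/mL·hr
F = (AUC_ev/D_ev)/(AUC_iv/D_iv) = (70.203/12.5)/(399.1195/5) = 5.61624/79.8239 = 0.0704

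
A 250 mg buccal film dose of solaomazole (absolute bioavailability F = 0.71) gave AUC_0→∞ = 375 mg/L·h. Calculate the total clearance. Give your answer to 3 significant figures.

CL = 0.473 L/h

CL = F × Dose / AUC_0→∞
   = 0.71 × 250 / 375 = 0.473333 L/h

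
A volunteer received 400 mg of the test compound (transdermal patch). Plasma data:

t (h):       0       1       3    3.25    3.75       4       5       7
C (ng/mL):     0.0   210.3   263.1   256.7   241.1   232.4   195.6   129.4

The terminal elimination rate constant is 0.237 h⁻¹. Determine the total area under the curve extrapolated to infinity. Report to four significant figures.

AUC = 1912 ng/mL·h

Trapezoidal AUC_0→7:
  [0→1]: (0.0+210.3)/2 × 1 = 105.15
  [1→3]: (210.3+263.1)/2 × 2 = 473.4
  [3→3.25]: (263.1+256.7)/2 × 0.25 = 64.975
  [3.25→3.75]: (256.7+241.1)/2 × 0.5 = 124.45
  [3.75→4]: (241.1+232.4)/2 × 0.25 = 59.1875
  [4→5]: (232.4+195.6)/2 × 1 = 214.0
  [5→7]: (195.6+129.4)/2 × 2 = 325.0
  Sum = 1366.1625 ng/mL·h
Extrapolated tail: C_last / k_e = 129.4 / 0.237 = 545.992
AUC_0→∞ = 1366.1625 + 545.992 = 1912.1545 ng/mL·h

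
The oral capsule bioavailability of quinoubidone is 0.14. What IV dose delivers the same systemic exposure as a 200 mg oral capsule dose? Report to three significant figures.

D_iv = 28.0 mg

Systemic exposure from an extravascular dose = F × D_ev, so the equivalent IV dose is F × D_ev.
D_iv = F × D_ev = 0.14 × 200 = 28 mg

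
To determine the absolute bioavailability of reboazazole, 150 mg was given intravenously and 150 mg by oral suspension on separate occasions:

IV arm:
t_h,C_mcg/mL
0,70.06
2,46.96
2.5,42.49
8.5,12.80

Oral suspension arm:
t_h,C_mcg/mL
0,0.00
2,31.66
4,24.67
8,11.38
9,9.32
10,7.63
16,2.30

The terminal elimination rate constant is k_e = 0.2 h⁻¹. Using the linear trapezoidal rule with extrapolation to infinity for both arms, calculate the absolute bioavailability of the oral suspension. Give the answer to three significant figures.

F = 0.596

Trapezoidal AUC_0→8.5 (IV):
  [0→2]: (70.06+46.96)/2 × 2 = 117.02
  [2→2.5]: (46.96+42.49)/2 × 0.5 = 22.3625
  [2.5→8.5]: (42.49+12.80)/2 × 6 = 165.87
  Sum = 305.2525 mcg/mL·h
IV tail: 12.80/0.2 = 64.000; AUC_iv,0→∞ = 305.2525 + 64.000 = 369.2525 mcg/mL·h
Trapezoidal AUC_0→16 (oral suspension):
  [0→2]: (0.00+31.66)/2 × 2 = 31.66
  [2→4]: (31.66+24.67)/2 × 2 = 56.33
  [4→8]: (24.67+11.38)/2 × 4 = 72.1
  [8→9]: (11.38+9.32)/2 × 1 = 10.35
  [9→10]: (9.32+7.63)/2 × 1 = 8.475
  [10→16]: (7.63+2.30)/2 × 6 = 29.79
  Sum = 208.705 mcg/mL·h
oral suspension tail: 2.30/0.2 = 11.500; AUC_ev,0→∞ = 208.705 + 11.500 = 220.205 mcg/mL·h
F = (AUC_ev/D_ev)/(AUC_iv/D_iv) = (220.205/150)/(369.2525/150) = 1.46803/2.46168 = 0.5964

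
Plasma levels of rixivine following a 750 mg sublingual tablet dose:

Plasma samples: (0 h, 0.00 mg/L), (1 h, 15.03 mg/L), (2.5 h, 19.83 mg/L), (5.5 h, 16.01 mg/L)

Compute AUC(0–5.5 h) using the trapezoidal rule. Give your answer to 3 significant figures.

AUC = 87.4 mg/L·h

Trapezoidal AUC_0→5.5:
  [0→1]: (0.00+15.03)/2 × 1 = 7.515
  [1→2.5]: (15.03+19.83)/2 × 1.5 = 26.145
  [2.5→5.5]: (19.83+16.01)/2 × 3 = 53.76
  Sum = 87.42 mg/L·h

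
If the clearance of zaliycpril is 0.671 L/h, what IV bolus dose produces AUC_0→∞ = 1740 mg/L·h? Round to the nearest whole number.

Dose_iv = CL × AUC_0→∞
     = 0.671 × 1740 = 1167.54 mg

Dose = 1168 mg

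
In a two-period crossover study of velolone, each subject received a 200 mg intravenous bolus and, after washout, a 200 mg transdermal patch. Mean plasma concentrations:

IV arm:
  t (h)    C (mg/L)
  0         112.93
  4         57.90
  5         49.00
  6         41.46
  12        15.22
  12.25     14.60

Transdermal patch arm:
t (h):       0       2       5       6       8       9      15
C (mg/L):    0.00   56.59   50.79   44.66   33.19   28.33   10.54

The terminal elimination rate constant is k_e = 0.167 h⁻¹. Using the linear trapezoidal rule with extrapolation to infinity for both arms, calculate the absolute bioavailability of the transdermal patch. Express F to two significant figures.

Trapezoidal AUC_0→12.25 (IV):
  [0→4]: (112.93+57.90)/2 × 4 = 341.66
  [4→5]: (57.90+49.00)/2 × 1 = 53.45
  [5→6]: (49.00+41.46)/2 × 1 = 45.23
  [6→12]: (41.46+15.22)/2 × 6 = 170.04
  [12→12.25]: (15.22+14.60)/2 × 0.25 = 3.7275
  Sum = 614.1075 mg/L·h
IV tail: 14.60/0.167 = 87.425; AUC_iv,0→∞ = 614.1075 + 87.425 = 701.5325 mg/L·h
Trapezoidal AUC_0→15 (transdermal patch):
  [0→2]: (0.00+56.59)/2 × 2 = 56.59
  [2→5]: (56.59+50.79)/2 × 3 = 161.07
  [5→6]: (50.79+44.66)/2 × 1 = 47.725
  [6→8]: (44.66+33.19)/2 × 2 = 77.85
  [8→9]: (33.19+28.33)/2 × 1 = 30.76
  [9→15]: (28.33+10.54)/2 × 6 = 116.61
  Sum = 490.605 mg/L·h
transdermal patch tail: 10.54/0.167 = 63.114; AUC_ev,0→∞ = 490.605 + 63.114 = 553.719 mg/L·h
F = (AUC_ev/D_ev)/(AUC_iv/D_iv) = (553.719/200)/(701.5325/200) = 2.768595/3.5076625 = 0.7893

F = 0.79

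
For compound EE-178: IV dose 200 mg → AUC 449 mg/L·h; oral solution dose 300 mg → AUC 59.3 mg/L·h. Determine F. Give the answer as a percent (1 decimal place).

F = 8.8%

F = (AUC_ev / D_ev) / (AUC_iv / D_iv)
  = (59.3/300) / (449/200)
  = 0.197667 / 2.245 = 0.0880
  = 8.80%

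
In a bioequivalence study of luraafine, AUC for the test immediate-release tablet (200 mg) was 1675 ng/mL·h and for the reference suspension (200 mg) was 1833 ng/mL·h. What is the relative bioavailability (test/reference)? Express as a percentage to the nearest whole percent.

F_rel = (AUC_test/D_test) / (AUC_ref/D_ref)
      = (1675/200) / (1833/200)
      = 8.375 / 9.165 = 0.9138 = 91.38%

F_rel = 91%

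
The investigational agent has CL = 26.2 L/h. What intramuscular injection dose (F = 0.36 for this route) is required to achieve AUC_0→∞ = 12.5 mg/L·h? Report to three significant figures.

Dose = 910 mg

Dose = CL × AUC_0→∞ / F
     = 26.2 × 12.5 / 0.36 = 909.722 mg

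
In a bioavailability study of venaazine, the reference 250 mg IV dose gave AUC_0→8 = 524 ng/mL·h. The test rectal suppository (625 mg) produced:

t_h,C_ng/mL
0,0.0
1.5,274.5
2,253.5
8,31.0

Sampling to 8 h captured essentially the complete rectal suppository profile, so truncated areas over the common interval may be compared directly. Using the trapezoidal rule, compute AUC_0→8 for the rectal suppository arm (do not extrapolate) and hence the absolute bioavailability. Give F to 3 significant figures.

Trapezoidal AUC_0→8 (rectal suppository):
  [0→1.5]: (0.0+274.5)/2 × 1.5 = 205.875
  [1.5→2]: (274.5+253.5)/2 × 0.5 = 132.0
  [2→8]: (253.5+31.0)/2 × 6 = 853.5
  Sum = 1191.375 ng/mL·h
F = (AUC_ev/D_ev)/(AUC_iv/D_iv) = (1191.375/625)/(524/250) = 1.9062/2.096 = 0.9094

F = 0.909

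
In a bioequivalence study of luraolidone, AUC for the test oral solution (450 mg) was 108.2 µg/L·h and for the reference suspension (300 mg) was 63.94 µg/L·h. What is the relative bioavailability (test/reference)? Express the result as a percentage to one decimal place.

F_rel = 112.8%

F_rel = (AUC_test/D_test) / (AUC_ref/D_ref)
      = (108.2/450) / (63.94/300)
      = 0.240444 / 0.213133 = 1.1281 = 112.81%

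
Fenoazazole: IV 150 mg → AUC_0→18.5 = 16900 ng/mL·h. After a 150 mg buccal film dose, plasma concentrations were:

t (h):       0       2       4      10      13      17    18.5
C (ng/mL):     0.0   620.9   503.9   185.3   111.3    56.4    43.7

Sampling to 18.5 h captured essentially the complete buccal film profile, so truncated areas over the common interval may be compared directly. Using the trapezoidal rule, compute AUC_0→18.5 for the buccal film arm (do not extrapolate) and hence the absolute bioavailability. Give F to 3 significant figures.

F = 0.276

Trapezoidal AUC_0→18.5 (buccal film):
  [0→2]: (0.0+620.9)/2 × 2 = 620.9
  [2→4]: (620.9+503.9)/2 × 2 = 1124.8
  [4→10]: (503.9+185.3)/2 × 6 = 2067.6
  [10→13]: (185.3+111.3)/2 × 3 = 444.9
  [13→17]: (111.3+56.4)/2 × 4 = 335.4
  [17→18.5]: (56.4+43.7)/2 × 1.5 = 75.075
  Sum = 4668.675 ng/mL·h
F = (AUC_ev/D_ev)/(AUC_iv/D_iv) = (4668.675/150)/(16900/150) = 31.1245/112.667 = 0.2763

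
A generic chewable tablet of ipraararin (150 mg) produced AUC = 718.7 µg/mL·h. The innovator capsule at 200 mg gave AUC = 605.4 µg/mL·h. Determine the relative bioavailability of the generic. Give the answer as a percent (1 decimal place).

F_rel = (AUC_test/D_test) / (AUC_ref/D_ref)
      = (718.7/150) / (605.4/200)
      = 4.79133 / 3.027 = 1.5829 = 158.29%

F_rel = 158.3%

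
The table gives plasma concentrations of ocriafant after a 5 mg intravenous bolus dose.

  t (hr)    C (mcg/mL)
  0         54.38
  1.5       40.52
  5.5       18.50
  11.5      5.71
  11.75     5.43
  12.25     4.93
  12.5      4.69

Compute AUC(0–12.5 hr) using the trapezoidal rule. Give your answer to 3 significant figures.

Trapezoidal AUC_0→12.5:
  [0→1.5]: (54.38+40.52)/2 × 1.5 = 71.175
  [1.5→5.5]: (40.52+18.50)/2 × 4 = 118.04
  [5.5→11.5]: (18.50+5.71)/2 × 6 = 72.63
  [11.5→11.75]: (5.71+5.43)/2 × 0.25 = 1.3925
  [11.75→12.25]: (5.43+4.93)/2 × 0.5 = 2.59
  [12.25→12.5]: (4.93+4.69)/2 × 0.25 = 1.2025
  Sum = 267.03 mcg/mL·hr

AUC = 267 mcg/mL·hr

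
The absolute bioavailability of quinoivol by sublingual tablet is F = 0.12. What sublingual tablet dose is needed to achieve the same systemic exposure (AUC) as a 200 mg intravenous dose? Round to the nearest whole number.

D_sublingual = 1667 mg

For equal systemic exposure: F × D_ev = D_iv
D_ev = D_iv / F = 200 / 0.12 = 1666.67 mg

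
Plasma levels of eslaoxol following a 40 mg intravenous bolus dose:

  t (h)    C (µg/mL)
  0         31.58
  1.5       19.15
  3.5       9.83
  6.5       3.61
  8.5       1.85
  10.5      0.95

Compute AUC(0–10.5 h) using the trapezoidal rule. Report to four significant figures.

Trapezoidal AUC_0→10.5:
  [0→1.5]: (31.58+19.15)/2 × 1.5 = 38.0475
  [1.5→3.5]: (19.15+9.83)/2 × 2 = 28.98
  [3.5→6.5]: (9.83+3.61)/2 × 3 = 20.16
  [6.5→8.5]: (3.61+1.85)/2 × 2 = 5.46
  [8.5→10.5]: (1.85+0.95)/2 × 2 = 2.8
  Sum = 95.4475 µg/mL·h

AUC = 95.45 µg/mL·h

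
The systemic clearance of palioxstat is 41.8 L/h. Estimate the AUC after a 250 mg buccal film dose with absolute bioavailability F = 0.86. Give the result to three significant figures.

AUC = 5.14 mg/L·h

AUC_0→∞ = F × Dose / CL
        = 0.86 × 250 / 41.8 = 5.14354 mg/L·h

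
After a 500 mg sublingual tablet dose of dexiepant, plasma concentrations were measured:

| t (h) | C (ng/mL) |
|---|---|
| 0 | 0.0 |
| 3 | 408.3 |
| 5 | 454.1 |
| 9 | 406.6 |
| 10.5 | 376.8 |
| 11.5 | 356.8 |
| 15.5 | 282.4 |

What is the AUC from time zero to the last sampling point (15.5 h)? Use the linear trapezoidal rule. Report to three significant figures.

Trapezoidal AUC_0→15.5:
  [0→3]: (0.0+408.3)/2 × 3 = 612.45
  [3→5]: (408.3+454.1)/2 × 2 = 862.4
  [5→9]: (454.1+406.6)/2 × 4 = 1721.4
  [9→10.5]: (406.6+376.8)/2 × 1.5 = 587.55
  [10.5→11.5]: (376.8+356.8)/2 × 1 = 366.8
  [11.5→15.5]: (356.8+282.4)/2 × 4 = 1278.4
  Sum = 5429.0 ng/mL·h

AUC = 5430 ng/mL·h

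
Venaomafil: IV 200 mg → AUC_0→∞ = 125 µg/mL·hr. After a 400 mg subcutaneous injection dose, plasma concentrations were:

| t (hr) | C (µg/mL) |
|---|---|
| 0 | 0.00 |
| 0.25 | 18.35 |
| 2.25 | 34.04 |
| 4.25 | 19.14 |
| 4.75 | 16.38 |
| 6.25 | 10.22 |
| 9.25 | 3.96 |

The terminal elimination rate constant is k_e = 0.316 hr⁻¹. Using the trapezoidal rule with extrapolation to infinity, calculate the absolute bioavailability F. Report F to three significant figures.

F = 0.682

Trapezoidal AUC_0→9.25 (subcutaneous injection):
  [0→0.25]: (0.00+18.35)/2 × 0.25 = 2.29375
  [0.25→2.25]: (18.35+34.04)/2 × 2 = 52.39
  [2.25→4.25]: (34.04+19.14)/2 × 2 = 53.18
  [4.25→4.75]: (19.14+16.38)/2 × 0.5 = 8.88
  [4.75→6.25]: (16.38+10.22)/2 × 1.5 = 19.95
  [6.25→9.25]: (10.22+3.96)/2 × 3 = 21.27
  Sum = 157.96375 µg/mL·hr
Tail: C_last/k_e = 3.96/0.316 = 12.532
AUC_0→∞ (subcutaneous injection) = 157.96375 + 12.532 = 170.49575 µg/mL·hr
F = (AUC_ev/D_ev)/(AUC_iv/D_iv) = (170.49575/400)/(125/200) = 0.426239/0.625 = 0.6820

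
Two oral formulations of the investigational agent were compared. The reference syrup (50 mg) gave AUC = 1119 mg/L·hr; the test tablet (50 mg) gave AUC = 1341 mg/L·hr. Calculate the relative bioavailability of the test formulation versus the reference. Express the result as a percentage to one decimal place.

F_rel = 119.8%

F_rel = (AUC_test/D_test) / (AUC_ref/D_ref)
      = (1341/50) / (1119/50)
      = 26.82 / 22.38 = 1.1984 = 119.84%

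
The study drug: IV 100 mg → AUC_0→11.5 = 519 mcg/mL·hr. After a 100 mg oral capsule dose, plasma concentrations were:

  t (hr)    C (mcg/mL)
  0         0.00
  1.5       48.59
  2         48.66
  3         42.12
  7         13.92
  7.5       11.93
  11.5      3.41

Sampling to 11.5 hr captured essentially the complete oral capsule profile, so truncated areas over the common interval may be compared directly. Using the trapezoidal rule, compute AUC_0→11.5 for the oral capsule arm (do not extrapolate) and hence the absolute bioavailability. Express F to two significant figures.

F = 0.49

Trapezoidal AUC_0→11.5 (oral capsule):
  [0→1.5]: (0.00+48.59)/2 × 1.5 = 36.4425
  [1.5→2]: (48.59+48.66)/2 × 0.5 = 24.3125
  [2→3]: (48.66+42.12)/2 × 1 = 45.39
  [3→7]: (42.12+13.92)/2 × 4 = 112.08
  [7→7.5]: (13.92+11.93)/2 × 0.5 = 6.4625
  [7.5→11.5]: (11.93+3.41)/2 × 4 = 30.68
  Sum = 255.3675 mcg/mL·hr
F = (AUC_ev/D_ev)/(AUC_iv/D_iv) = (255.3675/100)/(519/100) = 2.553675/5.19 = 0.4920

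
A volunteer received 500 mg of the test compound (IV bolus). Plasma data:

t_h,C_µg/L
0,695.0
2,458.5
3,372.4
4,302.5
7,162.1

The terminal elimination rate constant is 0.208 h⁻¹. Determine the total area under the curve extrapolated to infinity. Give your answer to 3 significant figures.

AUC = 3380 µg/L·h

Trapezoidal AUC_0→7:
  [0→2]: (695.0+458.5)/2 × 2 = 1153.5
  [2→3]: (458.5+372.4)/2 × 1 = 415.45
  [3→4]: (372.4+302.5)/2 × 1 = 337.45
  [4→7]: (302.5+162.1)/2 × 3 = 696.9
  Sum = 2603.3 µg/L·h
Extrapolated tail: C_last / k_e = 162.1 / 0.208 = 779.327
AUC_0→∞ = 2603.3 + 779.327 = 3382.627 µg/L·h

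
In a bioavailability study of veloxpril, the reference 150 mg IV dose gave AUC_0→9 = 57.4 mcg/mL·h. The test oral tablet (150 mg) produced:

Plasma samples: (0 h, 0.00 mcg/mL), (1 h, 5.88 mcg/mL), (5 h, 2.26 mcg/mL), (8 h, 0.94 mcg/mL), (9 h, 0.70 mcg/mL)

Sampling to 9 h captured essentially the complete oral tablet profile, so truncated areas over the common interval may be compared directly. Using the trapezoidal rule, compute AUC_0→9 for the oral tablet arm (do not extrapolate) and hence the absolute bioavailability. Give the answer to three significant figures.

F = 0.433

Trapezoidal AUC_0→9 (oral tablet):
  [0→1]: (0.00+5.88)/2 × 1 = 2.94
  [1→5]: (5.88+2.26)/2 × 4 = 16.28
  [5→8]: (2.26+0.94)/2 × 3 = 4.8
  [8→9]: (0.94+0.70)/2 × 1 = 0.82
  Sum = 24.84 mcg/mL·h
F = (AUC_ev/D_ev)/(AUC_iv/D_iv) = (24.84/150)/(57.4/150) = 0.1656/0.382667 = 0.4328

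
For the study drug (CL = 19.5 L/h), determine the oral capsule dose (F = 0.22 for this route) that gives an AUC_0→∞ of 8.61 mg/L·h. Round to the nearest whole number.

Dose = 763 mg

Dose = CL × AUC_0→∞ / F
     = 19.5 × 8.61 / 0.22 = 763.159 mg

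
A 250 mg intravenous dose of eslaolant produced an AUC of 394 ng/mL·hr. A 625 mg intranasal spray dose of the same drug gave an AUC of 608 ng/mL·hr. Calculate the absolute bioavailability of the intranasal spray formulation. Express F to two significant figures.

F = (AUC_ev / D_ev) / (AUC_iv / D_iv)
  = (608/625) / (394/250)
  = 0.9728 / 1.576 = 0.6173

F = 0.62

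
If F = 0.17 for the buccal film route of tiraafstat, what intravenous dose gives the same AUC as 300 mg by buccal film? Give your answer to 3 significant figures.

Systemic exposure from an extravascular dose = F × D_ev, so the equivalent IV dose is F × D_ev.
D_iv = F × D_ev = 0.17 × 300 = 51 mg

D_iv = 51.0 mg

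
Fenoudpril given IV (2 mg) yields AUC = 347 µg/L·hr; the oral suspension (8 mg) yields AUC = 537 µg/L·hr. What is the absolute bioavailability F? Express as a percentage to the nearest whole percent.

F = (AUC_ev / D_ev) / (AUC_iv / D_iv)
  = (537/8) / (347/2)
  = 67.125 / 173.5 = 0.3869
  = 38.69%

F = 39%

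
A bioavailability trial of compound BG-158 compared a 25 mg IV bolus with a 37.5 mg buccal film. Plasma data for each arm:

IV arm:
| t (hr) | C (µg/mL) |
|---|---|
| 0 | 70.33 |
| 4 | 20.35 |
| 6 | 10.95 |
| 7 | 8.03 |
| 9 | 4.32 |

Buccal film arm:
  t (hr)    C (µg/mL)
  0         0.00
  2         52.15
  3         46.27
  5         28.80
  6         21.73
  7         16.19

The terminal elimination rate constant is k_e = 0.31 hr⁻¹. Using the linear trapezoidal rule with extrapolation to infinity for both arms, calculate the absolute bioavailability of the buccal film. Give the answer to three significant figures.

Trapezoidal AUC_0→9 (IV):
  [0→4]: (70.33+20.35)/2 × 4 = 181.36
  [4→6]: (20.35+10.95)/2 × 2 = 31.3
  [6→7]: (10.95+8.03)/2 × 1 = 9.49
  [7→9]: (8.03+4.32)/2 × 2 = 12.35
  Sum = 234.5 µg/mL·hr
IV tail: 4.32/0.31 = 13.935; AUC_iv,0→∞ = 234.5 + 13.935 = 248.435 µg/mL·hr
Trapezoidal AUC_0→7 (buccal film):
  [0→2]: (0.00+52.15)/2 × 2 = 52.15
  [2→3]: (52.15+46.27)/2 × 1 = 49.21
  [3→5]: (46.27+28.80)/2 × 2 = 75.07
  [5→6]: (28.80+21.73)/2 × 1 = 25.265
  [6→7]: (21.73+16.19)/2 × 1 = 18.96
  Sum = 220.655 µg/mL·hr
buccal film tail: 16.19/0.31 = 52.226; AUC_ev,0→∞ = 220.655 + 52.226 = 272.881 µg/mL·hr
F = (AUC_ev/D_ev)/(AUC_iv/D_iv) = (272.881/37.5)/(248.435/25) = 7.27683/9.9374 = 0.7323

F = 0.732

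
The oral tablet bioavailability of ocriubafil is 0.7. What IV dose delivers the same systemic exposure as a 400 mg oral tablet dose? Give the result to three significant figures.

D_iv = 280 mg

Systemic exposure from an extravascular dose = F × D_ev, so the equivalent IV dose is F × D_ev.
D_iv = F × D_ev = 0.7 × 400 = 280 mg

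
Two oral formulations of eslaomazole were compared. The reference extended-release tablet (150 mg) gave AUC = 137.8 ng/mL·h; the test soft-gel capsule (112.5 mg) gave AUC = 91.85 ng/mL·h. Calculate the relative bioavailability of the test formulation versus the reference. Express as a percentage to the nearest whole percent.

F_rel = (AUC_test/D_test) / (AUC_ref/D_ref)
      = (91.85/112.5) / (137.8/150)
      = 0.816444 / 0.918667 = 0.8887 = 88.87%

F_rel = 89%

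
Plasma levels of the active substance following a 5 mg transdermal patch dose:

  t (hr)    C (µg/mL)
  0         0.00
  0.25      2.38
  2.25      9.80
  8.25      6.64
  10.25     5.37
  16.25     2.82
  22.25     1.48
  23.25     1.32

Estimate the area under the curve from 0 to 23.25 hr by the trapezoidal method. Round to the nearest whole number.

Trapezoidal AUC_0→23.25:
  [0→0.25]: (0.00+2.38)/2 × 0.25 = 0.2975
  [0.25→2.25]: (2.38+9.80)/2 × 2 = 12.18
  [2.25→8.25]: (9.80+6.64)/2 × 6 = 49.32
  [8.25→10.25]: (6.64+5.37)/2 × 2 = 12.01
  [10.25→16.25]: (5.37+2.82)/2 × 6 = 24.57
  [16.25→22.25]: (2.82+1.48)/2 × 6 = 12.9
  [22.25→23.25]: (1.48+1.32)/2 × 1 = 1.4
  Sum = 112.6775 µg/mL·hr

AUC = 113 µg/mL·hr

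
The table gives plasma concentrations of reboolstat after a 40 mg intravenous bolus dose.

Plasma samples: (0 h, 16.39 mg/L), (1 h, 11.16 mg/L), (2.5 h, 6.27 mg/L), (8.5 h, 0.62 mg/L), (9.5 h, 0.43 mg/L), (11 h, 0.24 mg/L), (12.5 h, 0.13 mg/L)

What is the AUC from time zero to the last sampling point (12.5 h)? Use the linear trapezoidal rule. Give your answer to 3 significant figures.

AUC = 48.8 mg/L·h

Trapezoidal AUC_0→12.5:
  [0→1]: (16.39+11.16)/2 × 1 = 13.775
  [1→2.5]: (11.16+6.27)/2 × 1.5 = 13.0725
  [2.5→8.5]: (6.27+0.62)/2 × 6 = 20.67
  [8.5→9.5]: (0.62+0.43)/2 × 1 = 0.525
  [9.5→11]: (0.43+0.24)/2 × 1.5 = 0.5025
  [11→12.5]: (0.24+0.13)/2 × 1.5 = 0.2775
  Sum = 48.8225 mg/L·h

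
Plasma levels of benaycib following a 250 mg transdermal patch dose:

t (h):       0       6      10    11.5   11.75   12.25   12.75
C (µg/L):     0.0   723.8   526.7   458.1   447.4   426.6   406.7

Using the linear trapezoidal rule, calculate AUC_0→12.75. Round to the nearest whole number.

Trapezoidal AUC_0→12.75:
  [0→6]: (0.0+723.8)/2 × 6 = 2171.4
  [6→10]: (723.8+526.7)/2 × 4 = 2501.0
  [10→11.5]: (526.7+458.1)/2 × 1.5 = 738.6
  [11.5→11.75]: (458.1+447.4)/2 × 0.25 = 113.1875
  [11.75→12.25]: (447.4+426.6)/2 × 0.5 = 218.5
  [12.25→12.75]: (426.6+406.7)/2 × 0.5 = 208.325
  Sum = 5951.0125 µg/L·h

AUC = 5951 µg/L·h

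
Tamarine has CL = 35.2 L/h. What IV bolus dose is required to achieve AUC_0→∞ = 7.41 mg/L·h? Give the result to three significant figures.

Dose_iv = CL × AUC_0→∞
     = 35.2 × 7.41 = 260.832 mg

Dose = 261 mg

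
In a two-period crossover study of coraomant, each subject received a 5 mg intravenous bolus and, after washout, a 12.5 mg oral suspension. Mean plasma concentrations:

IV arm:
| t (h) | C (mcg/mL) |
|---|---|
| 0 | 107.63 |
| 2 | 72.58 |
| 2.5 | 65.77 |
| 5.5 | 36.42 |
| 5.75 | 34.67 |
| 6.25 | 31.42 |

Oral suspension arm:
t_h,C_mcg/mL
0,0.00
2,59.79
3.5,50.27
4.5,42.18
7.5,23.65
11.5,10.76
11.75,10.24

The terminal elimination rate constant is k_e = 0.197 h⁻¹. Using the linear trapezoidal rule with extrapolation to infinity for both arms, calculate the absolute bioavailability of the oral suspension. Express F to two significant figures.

Trapezoidal AUC_0→6.25 (IV):
  [0→2]: (107.63+72.58)/2 × 2 = 180.21
  [2→2.5]: (72.58+65.77)/2 × 0.5 = 34.5875
  [2.5→5.5]: (65.77+36.42)/2 × 3 = 153.285
  [5.5→5.75]: (36.42+34.67)/2 × 0.25 = 8.88625
  [5.75→6.25]: (34.67+31.42)/2 × 0.5 = 16.5225
  Sum = 393.49125 mcg/mL·h
IV tail: 31.42/0.197 = 159.492; AUC_iv,0→∞ = 393.49125 + 159.492 = 552.98325 mcg/mL·h
Trapezoidal AUC_0→11.75 (oral suspension):
  [0→2]: (0.00+59.79)/2 × 2 = 59.79
  [2→3.5]: (59.79+50.27)/2 × 1.5 = 82.545
  [3.5→4.5]: (50.27+42.18)/2 × 1 = 46.225
  [4.5→7.5]: (42.18+23.65)/2 × 3 = 98.745
  [7.5→11.5]: (23.65+10.76)/2 × 4 = 68.82
  [11.5→11.75]: (10.76+10.24)/2 × 0.25 = 2.625
  Sum = 358.75 mcg/mL·h
oral suspension tail: 10.24/0.197 = 51.980; AUC_ev,0→∞ = 358.75 + 51.980 = 410.73 mcg/mL·h
F = (AUC_ev/D_ev)/(AUC_iv/D_iv) = (410.73/12.5)/(552.98325/5) = 32.8584/110.59665 = 0.2971

F = 0.30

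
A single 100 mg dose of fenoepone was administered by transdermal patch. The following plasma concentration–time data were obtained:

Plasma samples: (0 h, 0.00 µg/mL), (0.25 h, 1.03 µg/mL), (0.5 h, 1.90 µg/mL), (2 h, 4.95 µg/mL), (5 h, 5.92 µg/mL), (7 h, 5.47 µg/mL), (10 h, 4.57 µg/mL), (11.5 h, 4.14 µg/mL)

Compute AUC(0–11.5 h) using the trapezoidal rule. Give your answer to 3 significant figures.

AUC = 54.9 µg/mL·h

Trapezoidal AUC_0→11.5:
  [0→0.25]: (0.00+1.03)/2 × 0.25 = 0.12875
  [0.25→0.5]: (1.03+1.90)/2 × 0.25 = 0.36625
  [0.5→2]: (1.90+4.95)/2 × 1.5 = 5.1375
  [2→5]: (4.95+5.92)/2 × 3 = 16.305
  [5→7]: (5.92+5.47)/2 × 2 = 11.39
  [7→10]: (5.47+4.57)/2 × 3 = 15.06
  [10→11.5]: (4.57+4.14)/2 × 1.5 = 6.5325
  Sum = 54.92 µg/mL·h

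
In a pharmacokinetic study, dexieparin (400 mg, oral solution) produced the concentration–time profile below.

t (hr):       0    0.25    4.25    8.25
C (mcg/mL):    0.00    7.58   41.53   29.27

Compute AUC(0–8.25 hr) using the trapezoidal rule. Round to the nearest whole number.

Trapezoidal AUC_0→8.25:
  [0→0.25]: (0.00+7.58)/2 × 0.25 = 0.9475
  [0.25→4.25]: (7.58+41.53)/2 × 4 = 98.22
  [4.25→8.25]: (41.53+29.27)/2 × 4 = 141.6
  Sum = 240.7675 mcg/mL·hr

AUC = 241 mcg/mL·hr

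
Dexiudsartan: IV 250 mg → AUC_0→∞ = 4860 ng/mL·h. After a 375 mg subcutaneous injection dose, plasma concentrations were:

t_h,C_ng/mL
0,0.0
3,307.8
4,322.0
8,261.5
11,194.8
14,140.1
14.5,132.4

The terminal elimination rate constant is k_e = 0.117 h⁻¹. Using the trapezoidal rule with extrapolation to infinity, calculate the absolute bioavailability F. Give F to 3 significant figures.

Trapezoidal AUC_0→14.5 (subcutaneous injection):
  [0→3]: (0.0+307.8)/2 × 3 = 461.7
  [3→4]: (307.8+322.0)/2 × 1 = 314.9
  [4→8]: (322.0+261.5)/2 × 4 = 1167.0
  [8→11]: (261.5+194.8)/2 × 3 = 684.45
  [11→14]: (194.8+140.1)/2 × 3 = 502.35
  [14→14.5]: (140.1+132.4)/2 × 0.5 = 68.125
  Sum = 3198.525 ng/mL·h
Tail: C_last/k_e = 132.4/0.117 = 1131.624
AUC_0→∞ (subcutaneous injection) = 3198.525 + 1131.624 = 4330.149 ng/mL·h
F = (AUC_ev/D_ev)/(AUC_iv/D_iv) = (4330.149/375)/(4860/250) = 11.547064/19.44 = 0.5940

F = 0.594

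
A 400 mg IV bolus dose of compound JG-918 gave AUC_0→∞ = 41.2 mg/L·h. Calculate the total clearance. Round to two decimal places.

CL = Dose_iv / AUC_0→∞
   = 400 / 41.2 = 9.70874 L/h

CL = 9.71 L/h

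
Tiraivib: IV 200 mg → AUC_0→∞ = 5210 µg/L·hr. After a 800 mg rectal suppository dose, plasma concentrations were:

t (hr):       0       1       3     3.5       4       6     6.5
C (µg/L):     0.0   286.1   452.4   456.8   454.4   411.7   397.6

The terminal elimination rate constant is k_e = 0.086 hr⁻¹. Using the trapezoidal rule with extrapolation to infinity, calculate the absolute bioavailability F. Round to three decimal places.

F = 0.337

Trapezoidal AUC_0→6.5 (rectal suppository):
  [0→1]: (0.0+286.1)/2 × 1 = 143.05
  [1→3]: (286.1+452.4)/2 × 2 = 738.5
  [3→3.5]: (452.4+456.8)/2 × 0.5 = 227.3
  [3.5→4]: (456.8+454.4)/2 × 0.5 = 227.8
  [4→6]: (454.4+411.7)/2 × 2 = 866.1
  [6→6.5]: (411.7+397.6)/2 × 0.5 = 202.325
  Sum = 2405.075 µg/L·hr
Tail: C_last/k_e = 397.6/0.086 = 4623.256
AUC_0→∞ (rectal suppository) = 2405.075 + 4623.256 = 7028.331 µg/L·hr
F = (AUC_ev/D_ev)/(AUC_iv/D_iv) = (7028.331/800)/(5210/200) = 8.78541/26.05 = 0.3373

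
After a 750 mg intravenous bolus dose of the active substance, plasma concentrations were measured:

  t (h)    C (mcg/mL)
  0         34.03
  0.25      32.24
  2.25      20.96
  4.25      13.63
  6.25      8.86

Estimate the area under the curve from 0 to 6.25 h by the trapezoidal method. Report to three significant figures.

AUC = 119 mcg/mL·h

Trapezoidal AUC_0→6.25:
  [0→0.25]: (34.03+32.24)/2 × 0.25 = 8.28375
  [0.25→2.25]: (32.24+20.96)/2 × 2 = 53.2
  [2.25→4.25]: (20.96+13.63)/2 × 2 = 34.59
  [4.25→6.25]: (13.63+8.86)/2 × 2 = 22.49
  Sum = 118.56375 mcg/mL·h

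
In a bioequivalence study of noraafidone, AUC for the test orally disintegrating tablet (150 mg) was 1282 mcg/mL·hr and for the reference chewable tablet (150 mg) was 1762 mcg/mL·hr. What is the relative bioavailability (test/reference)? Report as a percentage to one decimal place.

F_rel = 72.8%

F_rel = (AUC_test/D_test) / (AUC_ref/D_ref)
      = (1282/150) / (1762/150)
      = 8.54667 / 11.7467 = 0.7276 = 72.76%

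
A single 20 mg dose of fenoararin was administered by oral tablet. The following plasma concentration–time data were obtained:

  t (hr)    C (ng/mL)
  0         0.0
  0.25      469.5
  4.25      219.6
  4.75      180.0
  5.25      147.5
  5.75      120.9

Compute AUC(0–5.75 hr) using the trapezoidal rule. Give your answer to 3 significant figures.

AUC = 1690 ng/mL·hr

Trapezoidal AUC_0→5.75:
  [0→0.25]: (0.0+469.5)/2 × 0.25 = 58.6875
  [0.25→4.25]: (469.5+219.6)/2 × 4 = 1378.2
  [4.25→4.75]: (219.6+180.0)/2 × 0.5 = 99.9
  [4.75→5.25]: (180.0+147.5)/2 × 0.5 = 81.875
  [5.25→5.75]: (147.5+120.9)/2 × 0.5 = 67.1
  Sum = 1685.7625 ng/mL·hr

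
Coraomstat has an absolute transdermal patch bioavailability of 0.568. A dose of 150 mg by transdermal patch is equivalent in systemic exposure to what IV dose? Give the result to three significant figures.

Systemic exposure from an extravascular dose = F × D_ev, so the equivalent IV dose is F × D_ev.
D_iv = F × D_ev = 0.568 × 150 = 85.2 mg

D_iv = 85.2 mg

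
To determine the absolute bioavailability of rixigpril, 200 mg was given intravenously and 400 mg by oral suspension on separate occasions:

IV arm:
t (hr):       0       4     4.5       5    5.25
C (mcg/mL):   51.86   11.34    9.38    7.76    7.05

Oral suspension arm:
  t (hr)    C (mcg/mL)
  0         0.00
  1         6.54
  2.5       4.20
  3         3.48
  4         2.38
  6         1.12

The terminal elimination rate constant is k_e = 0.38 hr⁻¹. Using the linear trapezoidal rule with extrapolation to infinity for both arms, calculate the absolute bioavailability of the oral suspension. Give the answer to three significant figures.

F = 0.0724

Trapezoidal AUC_0→5.25 (IV):
  [0→4]: (51.86+11.34)/2 × 4 = 126.4
  [4→4.5]: (11.34+9.38)/2 × 0.5 = 5.18
  [4.5→5]: (9.38+7.76)/2 × 0.5 = 4.285
  [5→5.25]: (7.76+7.05)/2 × 0.25 = 1.85125
  Sum = 137.71625 mcg/mL·hr
IV tail: 7.05/0.38 = 18.553; AUC_iv,0→∞ = 137.71625 + 18.553 = 156.26925 mcg/mL·hr
Trapezoidal AUC_0→6 (oral suspension):
  [0→1]: (0.00+6.54)/2 × 1 = 3.27
  [1→2.5]: (6.54+4.20)/2 × 1.5 = 8.055
  [2.5→3]: (4.20+3.48)/2 × 0.5 = 1.92
  [3→4]: (3.48+2.38)/2 × 1 = 2.93
  [4→6]: (2.38+1.12)/2 × 2 = 3.5
  Sum = 19.675 mcg/mL·hr
oral suspension tail: 1.12/0.38 = 2.947; AUC_ev,0→∞ = 19.675 + 2.947 = 22.622 mcg/mL·hr
F = (AUC_ev/D_ev)/(AUC_iv/D_iv) = (22.622/400)/(156.26925/200) = 0.056555/0.78134625 = 0.0724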